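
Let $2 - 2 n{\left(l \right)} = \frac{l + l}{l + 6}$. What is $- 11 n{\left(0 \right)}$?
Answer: $-11$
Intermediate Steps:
$n{\left(l \right)} = 1 - \frac{l}{6 + l}$ ($n{\left(l \right)} = 1 - \frac{\left(l + l\right) \frac{1}{l + 6}}{2} = 1 - \frac{2 l \frac{1}{6 + l}}{2} = 1 - \frac{l}{6 + l}$)
$- 11 n{\left(0 \right)} = - 11 \frac{6}{6 + 0} = - 11 \cdot \frac{6}{6} = - 11 \cdot 6 \cdot \frac{1}{6} = \left(-11\right) 1 = -11$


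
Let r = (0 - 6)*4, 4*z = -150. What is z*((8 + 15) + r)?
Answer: 75/2 ≈ 37.500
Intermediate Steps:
z = -75/2 (z = (1/4)*(-150) = -75/2 ≈ -37.500)
r = -24 (r = -6*4 = -24)
z*((8 + 15) + r) = -75*((8 + 15) - 24)/2 = -75*(23 - 24)/2 = -75/2*(-1) = 75/2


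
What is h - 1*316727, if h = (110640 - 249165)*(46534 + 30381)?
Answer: -10654967102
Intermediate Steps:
h = -10654650375 (h = -138525*76915 = -10654650375)
h - 1*316727 = -10654650375 - 1*316727 = -10654650375 - 316727 = -10654967102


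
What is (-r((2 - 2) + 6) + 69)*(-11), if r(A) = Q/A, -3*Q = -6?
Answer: -2266/3 ≈ -755.33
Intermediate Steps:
Q = 2 (Q = -⅓*(-6) = 2)
r(A) = 2/A
(-r((2 - 2) + 6) + 69)*(-11) = (-2/((2 - 2) + 6) + 69)*(-11) = (-2/(0 + 6) + 69)*(-11) = (-2/6 + 69)*(-11) = (-1*⅓ + 69)*(-11) = (-⅓ + 69)*(-11) = (206/3)*(-11) = -2266/3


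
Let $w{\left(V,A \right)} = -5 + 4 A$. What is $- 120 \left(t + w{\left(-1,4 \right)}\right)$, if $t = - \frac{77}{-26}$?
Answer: $- \frac{21780}{13} \approx -1675.4$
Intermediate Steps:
$t = \frac{77}{26}$ ($t = \left(-77\right) \left(- \frac{1}{26}\right) = \frac{77}{26} \approx 2.9615$)
$- 120 \left(t + w{\left(-1,4 \right)}\right) = - 120 \left(\frac{77}{26} + \left(-5 + 4 \cdot 4\right)\right) = - 120 \left(\frac{77}{26} + \left(-5 + 16\right)\right) = - 120 \left(\frac{77}{26} + 11\right) = \left(-120\right) \frac{363}{26} = - \frac{21780}{13}$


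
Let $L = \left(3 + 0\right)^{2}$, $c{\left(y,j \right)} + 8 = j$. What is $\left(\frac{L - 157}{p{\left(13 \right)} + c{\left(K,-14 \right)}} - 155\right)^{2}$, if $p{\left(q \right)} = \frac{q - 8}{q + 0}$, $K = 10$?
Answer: $\frac{1733140161}{78961} \approx 21949.0$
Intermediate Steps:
$c{\left(y,j \right)} = -8 + j$
$p{\left(q \right)} = \frac{-8 + q}{q}$
$L = 9$ ($L = 3^{2} = 9$)
$\left(\frac{L - 157}{p{\left(13 \right)} + c{\left(K,-14 \right)}} - 155\right)^{2} = \left(\frac{9 - 157}{\frac{-8 + 13}{13} - 22} - 155\right)^{2} = \left(- \frac{148}{\frac{1}{13} \cdot 5 - 22} - 155\right)^{2} = \left(- \frac{148}{\frac{5}{13} - 22} - 155\right)^{2} = \left(- \frac{148}{- \frac{281}{13}} - 155\right)^{2} = \left(\left(-148\right) \left(- \frac{13}{281}\right) - 155\right)^{2} = \left(\frac{1924}{281} - 155\right)^{2} = \left(- \frac{41631}{281}\right)^{2} = \frac{1733140161}{78961}$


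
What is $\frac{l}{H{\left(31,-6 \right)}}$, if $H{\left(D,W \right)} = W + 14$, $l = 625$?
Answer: $\frac{625}{8} \approx 78.125$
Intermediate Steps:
$H{\left(D,W \right)} = 14 + W$
$\frac{l}{H{\left(31,-6 \right)}} = \frac{625}{14 - 6} = \frac{625}{8}$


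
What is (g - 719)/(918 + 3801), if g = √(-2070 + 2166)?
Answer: -719/4719 + 4*√6/4719 ≈ -0.15029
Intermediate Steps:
g = 4*√6 (g = √96 = 4*√6 ≈ 9.7980)
(g - 719)/(918 + 3801) = (4*√6 - 719)/(918 + 3801) = (-719 + 4*√6)/4719 = (-719 + 4*√6)*(1/4719) = -719/4719 + 4*√6/4719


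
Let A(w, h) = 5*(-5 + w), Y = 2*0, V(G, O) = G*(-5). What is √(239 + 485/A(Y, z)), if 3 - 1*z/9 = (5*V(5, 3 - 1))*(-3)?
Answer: 3*√610/5 ≈ 14.819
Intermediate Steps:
V(G, O) = -5*G
Y = 0
z = -3348 (z = 27 - 9*5*(-5*5)*(-3) = 27 - 9*5*(-25)*(-3) = 27 - (-1125)*(-3) = 27 - 9*375 = 27 - 3375 = -3348)
A(w, h) = -25 + 5*w
√(239 + 485/A(Y, z)) = √(239 + 485/(-25 + 5*0)) = √(239 + 485/(-25 + 0)) = √(239 + 485/(-25)) = √(239 + 485*(-1/25)) = √(239 - 97/5) = √(1098/5) = 3*√610/5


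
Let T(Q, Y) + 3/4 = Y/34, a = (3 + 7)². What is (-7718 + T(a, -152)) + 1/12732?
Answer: -417911185/54111 ≈ -7723.2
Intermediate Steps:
a = 100 (a = 10² = 100)
T(Q, Y) = -¾ + Y/34
(-7718 + T(a, -152)) + 1/12732 = (-7718 + (-¾ + (1/34)*(-152))) + 1/12732 = (-7718 + (-¾ - 76/17)) + 1/12732 = (-7718 - 355/68) + 1/12732 = -525179/68 + 1/12732 = -417911185/54111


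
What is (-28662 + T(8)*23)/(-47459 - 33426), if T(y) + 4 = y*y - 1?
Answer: 5461/16177 ≈ 0.33758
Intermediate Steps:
T(y) = -5 + y**2 (T(y) = -4 + (y*y - 1) = -4 + (y**2 - 1) = -4 + (-1 + y**2) = -5 + y**2)
(-28662 + T(8)*23)/(-47459 - 33426) = (-28662 + (-5 + 8**2)*23)/(-47459 - 33426) = (-28662 + (-5 + 64)*23)/(-80885) = (-28662 + 59*23)*(-1/80885) = (-28662 + 1357)*(-1/80885) = -27305*(-1/80885) = 5461/16177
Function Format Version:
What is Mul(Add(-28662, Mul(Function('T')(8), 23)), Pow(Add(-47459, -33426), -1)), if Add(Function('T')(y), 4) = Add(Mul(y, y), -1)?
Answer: Rational(5461, 16177) ≈ 0.33758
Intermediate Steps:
Function('T')(y) = Add(-5, Pow(y, 2)) (Function('T')(y) = Add(-4, Add(Mul(y, y), -1)) = Add(-4, Add(Pow(y, 2), -1)) = Add(-4, Add(-1, Pow(y, 2))) = Add(-5, Pow(y, 2)))
Mul(Add(-28662, Mul(Function('T')(8), 23)), Pow(Add(-47459, -33426), -1)) = Mul(Add(-28662, Mul(Add(-5, Pow(8, 2)), 23)), Pow(Add(-47459, -33426), -1)) = Mul(Add(-28662, Mul(Add(-5, 64), 23)), Pow(-80885, -1)) = Mul(Add(-28662, Mul(59, 23)), Rational(-1, 80885)) = Mul(Add(-28662, 1357), Rational(-1, 80885)) = Mul(-27305, Rational(-1, 80885)) = Rational(5461, 16177)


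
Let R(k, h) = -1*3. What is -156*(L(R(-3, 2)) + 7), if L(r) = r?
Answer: -624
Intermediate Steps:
R(k, h) = -3
-156*(L(R(-3, 2)) + 7) = -156*(-3 + 7) = -156*4 = -624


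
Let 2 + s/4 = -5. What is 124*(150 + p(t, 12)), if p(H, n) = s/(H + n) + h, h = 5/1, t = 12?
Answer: 57226/3 ≈ 19075.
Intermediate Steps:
s = -28 (s = -8 + 4*(-5) = -8 - 20 = -28)
h = 5 (h = 5*1 = 5)
p(H, n) = 5 - 28/(H + n) (p(H, n) = -28/(H + n) + 5 = 5 - 28/(H + n))
124*(150 + p(t, 12)) = 124*(150 + (-28 + 5*12 + 5*12)/(12 + 12)) = 124*(150 + (-28 + 60 + 60)/24) = 124*(150 + (1/24)*92) = 124*(150 + 23/6) = 124*(923/6) = 57226/3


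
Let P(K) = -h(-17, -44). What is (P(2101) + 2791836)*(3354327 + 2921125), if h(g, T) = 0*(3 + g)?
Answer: 17520032809872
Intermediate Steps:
h(g, T) = 0
P(K) = 0 (P(K) = -1*0 = 0)
(P(2101) + 2791836)*(3354327 + 2921125) = (0 + 2791836)*(3354327 + 2921125) = 2791836*6275452 = 17520032809872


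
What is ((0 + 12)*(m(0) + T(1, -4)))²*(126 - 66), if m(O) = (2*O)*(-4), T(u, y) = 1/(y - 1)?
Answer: 1728/5 ≈ 345.60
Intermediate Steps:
T(u, y) = 1/(-1 + y)
m(O) = -8*O
((0 + 12)*(m(0) + T(1, -4)))²*(126 - 66) = ((0 + 12)*(-8*0 + 1/(-1 - 4)))²*(126 - 66) = (12*(0 + 1/(-5)))²*60 = (12*(0 - ⅕))²*60 = (12*(-⅕))²*60 = (-12/5)²*60 = (144/25)*60 = 1728/5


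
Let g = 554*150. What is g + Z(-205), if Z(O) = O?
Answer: 82895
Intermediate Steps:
g = 83100
g + Z(-205) = 83100 - 205 = 82895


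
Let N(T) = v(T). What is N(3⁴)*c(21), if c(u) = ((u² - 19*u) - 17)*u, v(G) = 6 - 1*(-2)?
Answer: 4200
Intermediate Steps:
v(G) = 8 (v(G) = 6 + 2 = 8)
N(T) = 8
c(u) = u*(-17 + u² - 19*u) (c(u) = (-17 + u² - 19*u)*u = u*(-17 + u² - 19*u))
N(3⁴)*c(21) = 8*(21*(-17 + 21² - 19*21)) = 8*(21*(-17 + 441 - 399)) = 8*(21*25) = 8*525 = 4200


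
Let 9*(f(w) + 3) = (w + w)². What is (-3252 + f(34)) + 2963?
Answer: 1996/9 ≈ 221.78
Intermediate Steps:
f(w) = -3 + 4*w²/9 (f(w) = -3 + (w + w)²/9 = -3 + (2*w)²/9 = -3 + (4*w²)/9 = -3 + 4*w²/9)
(-3252 + f(34)) + 2963 = (-3252 + (-3 + (4/9)*34²)) + 2963 = (-3252 + (-3 + (4/9)*1156)) + 2963 = (-3252 + (-3 + 4624/9)) + 2963 = (-3252 + 4597/9) + 2963 = -24671/9 + 2963 = 1996/9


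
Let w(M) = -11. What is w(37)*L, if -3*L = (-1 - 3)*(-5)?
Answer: 220/3 ≈ 73.333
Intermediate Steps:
L = -20/3 (L = -(-1 - 3)*(-5)/3 = -(-4)*(-5)/3 = -⅓*20 = -20/3 ≈ -6.6667)
w(37)*L = -11*(-20/3) = 220/3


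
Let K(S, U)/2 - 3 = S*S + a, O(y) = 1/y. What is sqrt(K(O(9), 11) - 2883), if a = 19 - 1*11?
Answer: I*sqrt(231739)/9 ≈ 53.488*I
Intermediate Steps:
a = 8 (a = 19 - 11 = 8)
K(S, U) = 22 + 2*S**2 (K(S, U) = 6 + 2*(S*S + 8) = 6 + 2*(S**2 + 8) = 6 + 2*(8 + S**2) = 6 + (16 + 2*S**2) = 22 + 2*S**2)
sqrt(K(O(9), 11) - 2883) = sqrt((22 + 2*(1/9)**2) - 2883) = sqrt((22 + 2*(1/81)) - 2883) = sqrt((22 + 2/81) - 2883) = sqrt(1784/81 - 2883) = sqrt(-231739/81) = I*sqrt(231739)/9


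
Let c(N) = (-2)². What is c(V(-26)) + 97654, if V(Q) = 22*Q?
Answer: 97658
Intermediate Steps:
c(N) = 4
c(V(-26)) + 97654 = 4 + 97654 = 97658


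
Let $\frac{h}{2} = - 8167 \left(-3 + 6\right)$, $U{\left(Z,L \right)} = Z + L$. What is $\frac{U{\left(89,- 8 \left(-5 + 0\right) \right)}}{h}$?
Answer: $- \frac{43}{16334} \approx -0.0026325$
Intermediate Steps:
$U{\left(Z,L \right)} = L + Z$
$h = -49002$ ($h = 2 \left(- 8167 \left(-3 + 6\right)\right) = 2 \left(\left(-8167\right) 3\right) = 2 \left(-24501\right) = -49002$)
$\frac{U{\left(89,- 8 \left(-5 + 0\right) \right)}}{h} = \frac{- 8 \left(-5 + 0\right) + 89}{-49002} = \left(\left(-8\right) \left(-5\right) + 89\right) \left(- \frac{1}{49002}\right) = \left(40 + 89\right) \left(- \frac{1}{49002}\right) = 129 \left(- \frac{1}{49002}\right) = - \frac{43}{16334}$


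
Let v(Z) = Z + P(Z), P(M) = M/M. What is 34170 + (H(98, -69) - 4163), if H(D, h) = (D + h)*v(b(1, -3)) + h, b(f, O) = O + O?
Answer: 29793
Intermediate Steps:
b(f, O) = 2*O
P(M) = 1
v(Z) = 1 + Z (v(Z) = Z + 1 = 1 + Z)
H(D, h) = -5*D - 4*h (H(D, h) = (D + h)*(1 + 2*(-3)) + h = (D + h)*(1 - 6) + h = (D + h)*(-5) + h = (-5*D - 5*h) + h = -5*D - 4*h)
34170 + (H(98, -69) - 4163) = 34170 + ((-5*98 - 4*(-69)) - 4163) = 34170 + ((-490 + 276) - 4163) = 34170 + (-214 - 4163) = 34170 - 4377 = 29793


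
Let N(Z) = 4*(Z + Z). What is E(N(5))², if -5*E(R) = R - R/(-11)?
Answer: 9216/121 ≈ 76.165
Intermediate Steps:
N(Z) = 8*Z (N(Z) = 4*(2*Z) = 8*Z)
E(R) = -12*R/55 (E(R) = -(R - R/(-11))/5 = -(R - R*(-1)/11)/5 = -(R - (-1)*R/11)/5 = -(R + R/11)/5 = -12*R/55)
E(N(5))² = (-96*5/55)² = (-12/55*40)² = (-96/11)² = 9216/121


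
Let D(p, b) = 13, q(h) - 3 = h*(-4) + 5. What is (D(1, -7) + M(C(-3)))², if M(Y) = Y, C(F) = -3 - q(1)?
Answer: 36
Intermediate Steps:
q(h) = 8 - 4*h (q(h) = 3 + (h*(-4) + 5) = 3 + (-4*h + 5) = 3 + (5 - 4*h) = 8 - 4*h)
C(F) = -7 (C(F) = -3 - (8 - 4*1) = -3 - (8 - 4) = -3 - 1*4 = -3 - 4 = -7)
(D(1, -7) + M(C(-3)))² = (13 - 7)² = 6² = 36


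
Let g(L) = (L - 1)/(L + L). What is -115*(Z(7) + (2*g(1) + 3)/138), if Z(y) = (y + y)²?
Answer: -45085/2 ≈ -22543.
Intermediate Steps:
g(L) = (-1 + L)/(2*L) (g(L) = (-1 + L)/((2*L)) = (-1 + L)*(1/(2*L)) = (-1 + L)/(2*L))
Z(y) = 4*y² (Z(y) = (2*y)² = 4*y²)
-115*(Z(7) + (2*g(1) + 3)/138) = -115*(4*7² + (2*((½)*(-1 + 1)/1) + 3)/138) = -115*(4*49 + (2*((½)*1*0) + 3)*(1/138)) = -115*(196 + (2*0 + 3)*(1/138)) = -115*(196 + (0 + 3)*(1/138)) = -115*(196 + 3*(1/138)) = -115*(196 + 1/46) = -115*9017/46 = -45085/2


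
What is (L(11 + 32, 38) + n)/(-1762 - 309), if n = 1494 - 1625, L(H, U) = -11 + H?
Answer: 99/2071 ≈ 0.047803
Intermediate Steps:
n = -131
(L(11 + 32, 38) + n)/(-1762 - 309) = ((-11 + (11 + 32)) - 131)/(-1762 - 309) = ((-11 + 43) - 131)/(-2071) = (32 - 131)*(-1/2071) = -99*(-1/2071) = 99/2071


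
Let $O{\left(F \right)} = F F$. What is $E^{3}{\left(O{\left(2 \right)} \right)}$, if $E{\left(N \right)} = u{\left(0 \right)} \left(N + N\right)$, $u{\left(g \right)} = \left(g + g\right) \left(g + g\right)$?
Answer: $0$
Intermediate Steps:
$u{\left(g \right)} = 4 g^{2}$ ($u{\left(g \right)} = 2 g 2 g = 4 g^{2}$)
$O{\left(F \right)} = F^{2}$
$E{\left(N \right)} = 0$ ($E{\left(N \right)} = 4 \cdot 0^{2} \left(N + N\right) = 4 \cdot 0 \cdot 2 N = 0 \cdot 2 N = 0$)
$E^{3}{\left(O{\left(2 \right)} \right)} = 0^{3} = 0$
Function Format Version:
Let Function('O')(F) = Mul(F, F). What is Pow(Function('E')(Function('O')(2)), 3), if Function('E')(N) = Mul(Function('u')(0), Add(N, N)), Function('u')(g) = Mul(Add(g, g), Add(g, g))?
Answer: 0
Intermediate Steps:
Function('u')(g) = Mul(4, Pow(g, 2)) (Function('u')(g) = Mul(Mul(2, g), Mul(2, g)) = Mul(4, Pow(g, 2)))
Function('O')(F) = Pow(F, 2)
Function('E')(N) = 0 (Function('E')(N) = Mul(Mul(4, Pow(0, 2)), Add(N, N)) = Mul(Mul(4, 0), Mul(2, N)) = Mul(0, Mul(2, N)) = 0)
Pow(Function('E')(Function('O')(2)), 3) = Pow(0, 3) = 0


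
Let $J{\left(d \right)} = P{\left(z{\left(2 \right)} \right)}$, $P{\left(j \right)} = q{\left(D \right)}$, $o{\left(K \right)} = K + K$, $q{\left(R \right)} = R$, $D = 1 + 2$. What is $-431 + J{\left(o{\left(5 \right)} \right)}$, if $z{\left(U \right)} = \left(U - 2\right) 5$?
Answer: $-428$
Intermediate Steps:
$z{\left(U \right)} = -10 + 5 U$ ($z{\left(U \right)} = \left(-2 + U\right) 5 = -10 + 5 U$)
$D = 3$
$o{\left(K \right)} = 2 K$
$P{\left(j \right)} = 3$
$J{\left(d \right)} = 3$
$-431 + J{\left(o{\left(5 \right)} \right)} = -431 + 3 = -428$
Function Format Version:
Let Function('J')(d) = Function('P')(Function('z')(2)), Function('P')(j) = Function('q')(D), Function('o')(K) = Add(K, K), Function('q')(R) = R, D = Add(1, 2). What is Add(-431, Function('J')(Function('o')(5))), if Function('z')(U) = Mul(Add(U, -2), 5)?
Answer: -428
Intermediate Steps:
Function('z')(U) = Add(-10, Mul(5, U)) (Function('z')(U) = Mul(Add(-2, U), 5) = Add(-10, Mul(5, U)))
D = 3
Function('o')(K) = Mul(2, K)
Function('P')(j) = 3
Function('J')(d) = 3
Add(-431, Function('J')(Function('o')(5))) = Add(-431, 3) = -428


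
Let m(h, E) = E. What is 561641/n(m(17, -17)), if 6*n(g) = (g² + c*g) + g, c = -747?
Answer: 3369846/12971 ≈ 259.80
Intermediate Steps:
n(g) = -373*g/3 + g²/6 (n(g) = ((g² - 747*g) + g)/6 = (g² - 746*g)/6 = -373*g/3 + g²/6)
561641/n(m(17, -17)) = 561641/(((⅙)*(-17)*(-746 - 17))) = 561641/(((⅙)*(-17)*(-763))) = 561641/(12971/6) = 561641*(6/12971) = 3369846/12971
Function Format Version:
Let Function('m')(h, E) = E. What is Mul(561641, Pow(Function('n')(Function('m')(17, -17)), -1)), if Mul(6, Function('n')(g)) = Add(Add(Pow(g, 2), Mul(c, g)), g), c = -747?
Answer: Rational(3369846, 12971) ≈ 259.80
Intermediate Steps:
Function('n')(g) = Add(Mul(Rational(-373, 3), g), Mul(Rational(1, 6), Pow(g, 2))) (Function('n')(g) = Mul(Rational(1, 6), Add(Add(Pow(g, 2), Mul(-747, g)), g)) = Mul(Rational(1, 6), Add(Pow(g, 2), Mul(-746, g))) = Add(Mul(Rational(-373, 3), g), Mul(Rational(1, 6), Pow(g, 2))))
Mul(561641, Pow(Function('n')(Function('m')(17, -17)), -1)) = Mul(561641, Pow(Mul(Rational(1, 6), -17, Add(-746, -17)), -1)) = Mul(561641, Pow(Mul(Rational(1, 6), -17, -763), -1)) = Mul(561641, Pow(Rational(12971, 6), -1)) = Mul(561641, Rational(6, 12971)) = Rational(3369846, 12971)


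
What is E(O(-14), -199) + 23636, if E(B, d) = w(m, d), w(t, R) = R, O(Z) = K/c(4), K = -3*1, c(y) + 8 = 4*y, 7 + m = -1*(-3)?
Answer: 23437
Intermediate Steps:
m = -4 (m = -7 - 1*(-3) = -7 + 3 = -4)
c(y) = -8 + 4*y
K = -3
O(Z) = -3/8 (O(Z) = -3/(-8 + 4*4) = -3/(-8 + 16) = -3/8)
E(B, d) = d
E(O(-14), -199) + 23636 = -199 + 23636 = 23437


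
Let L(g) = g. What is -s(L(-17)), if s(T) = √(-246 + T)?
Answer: -I*√263 ≈ -16.217*I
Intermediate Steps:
-s(L(-17)) = -√(-246 - 17) = -√(-263) = -I*√263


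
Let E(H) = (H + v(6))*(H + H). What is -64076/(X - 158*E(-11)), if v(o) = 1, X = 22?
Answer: 32038/17369 ≈ 1.8446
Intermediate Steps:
E(H) = 2*H*(1 + H) (E(H) = (H + 1)*(H + H) = (1 + H)*(2*H) = 2*H*(1 + H))
-64076/(X - 158*E(-11)) = -64076/(22 - 316*(-11)*(1 - 11)) = -64076/(22 - 316*(-11)*(-10)) = -64076/(22 - 158*220) = -64076/(22 - 34760) = -64076/(-34738) = -64076*(-1/34738) = 32038/17369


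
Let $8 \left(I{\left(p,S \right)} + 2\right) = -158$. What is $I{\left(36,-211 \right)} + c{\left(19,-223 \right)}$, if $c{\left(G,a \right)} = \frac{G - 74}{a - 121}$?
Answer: $- \frac{7427}{344} \approx -21.59$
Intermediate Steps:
$I{\left(p,S \right)} = - \frac{87}{4}$ ($I{\left(p,S \right)} = -2 + \frac{1}{8} \left(-158\right) = -2 - \frac{79}{4} = - \frac{87}{4}$)
$c{\left(G,a \right)} = \frac{-74 + G}{-121 + a}$
$I{\left(36,-211 \right)} + c{\left(19,-223 \right)} = - \frac{87}{4} + \frac{-74 + 19}{-121 - 223} = - \frac{87}{4} + \frac{1}{-344} \left(-55\right) = - \frac{87}{4} - - \frac{55}{344} = - \frac{87}{4} + \frac{55}{344} = - \frac{7427}{344}$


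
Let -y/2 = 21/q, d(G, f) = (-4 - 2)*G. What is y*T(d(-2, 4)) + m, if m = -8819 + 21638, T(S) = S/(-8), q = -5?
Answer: 64032/5 ≈ 12806.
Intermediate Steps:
d(G, f) = -6*G
T(S) = -S/8 (T(S) = S*(-⅛) = -S/8)
m = 12819
y = 42/5 (y = -42/(-5) = -42*(-1)/5 = -2*(-21/5) = 42/5 ≈ 8.4000)
y*T(d(-2, 4)) + m = 42*(-(-3)*(-2)/4)/5 + 12819 = 42*(-⅛*12)/5 + 12819 = (42/5)*(-3/2) + 12819 = -63/5 + 12819 = 64032/5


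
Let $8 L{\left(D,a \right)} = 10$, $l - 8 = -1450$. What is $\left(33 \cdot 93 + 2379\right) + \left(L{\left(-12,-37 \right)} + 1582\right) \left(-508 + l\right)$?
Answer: $- \frac{6163779}{2} \approx -3.0819 \cdot 10^{6}$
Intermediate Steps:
$l = -1442$ ($l = 8 - 1450 = -1442$)
$L{\left(D,a \right)} = \frac{5}{4}$ ($L{\left(D,a \right)} = \frac{1}{8} \cdot 10 = \frac{5}{4}$)
$\left(33 \cdot 93 + 2379\right) + \left(L{\left(-12,-37 \right)} + 1582\right) \left(-508 + l\right) = \left(33 \cdot 93 + 2379\right) + \left(\frac{5}{4} + 1582\right) \left(-508 - 1442\right) = \left(3069 + 2379\right) + \frac{6333}{4} \left(-1950\right) = 5448 - \frac{6174675}{2} = - \frac{6163779}{2}$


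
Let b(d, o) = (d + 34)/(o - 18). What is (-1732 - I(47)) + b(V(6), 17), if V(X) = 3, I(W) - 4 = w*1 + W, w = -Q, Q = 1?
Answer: -1819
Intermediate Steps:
w = -1 (w = -1*1 = -1)
I(W) = 3 + W (I(W) = 4 + (-1*1 + W) = 4 + (-1 + W) = 3 + W)
b(d, o) = (34 + d)/(-18 + o)
(-1732 - I(47)) + b(V(6), 17) = (-1732 - (3 + 47)) + (34 + 3)/(-18 + 17) = (-1732 - 1*50) + 37/(-1) = (-1732 - 50) - 1*37 = -1782 - 37 = -1819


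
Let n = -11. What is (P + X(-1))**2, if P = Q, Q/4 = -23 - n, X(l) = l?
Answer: 2401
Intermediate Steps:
Q = -48 (Q = 4*(-23 - 1*(-11)) = 4*(-23 + 11) = 4*(-12) = -48)
P = -48
(P + X(-1))**2 = (-48 - 1)**2 = (-49)**2 = 2401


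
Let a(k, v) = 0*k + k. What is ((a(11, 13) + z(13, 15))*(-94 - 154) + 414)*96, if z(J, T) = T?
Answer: -579264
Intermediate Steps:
a(k, v) = k (a(k, v) = 0 + k = k)
((a(11, 13) + z(13, 15))*(-94 - 154) + 414)*96 = ((11 + 15)*(-94 - 154) + 414)*96 = (26*(-248) + 414)*96 = (-6448 + 414)*96 = -6034*96 = -579264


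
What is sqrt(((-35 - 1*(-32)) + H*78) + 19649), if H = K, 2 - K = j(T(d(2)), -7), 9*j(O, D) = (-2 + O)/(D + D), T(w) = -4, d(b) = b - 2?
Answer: 2*sqrt(242529)/7 ≈ 140.71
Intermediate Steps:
d(b) = -2 + b
j(O, D) = (-2 + O)/(18*D) (j(O, D) = ((-2 + O)/(D + D))/9 = ((-2 + O)/((2*D)))/9 = ((-2 + O)*(1/(2*D)))/9 = ((-2 + O)/(2*D))/9 = (-2 + O)/(18*D))
K = 41/21 (K = 2 - (-2 - 4)/(18*(-7)) = 2 - (-1)*(-6)/(18*7) = 2 - 1*1/21 = 2 - 1/21 = 41/21 ≈ 1.9524)
H = 41/21 ≈ 1.9524
sqrt(((-35 - 1*(-32)) + H*78) + 19649) = sqrt(((-35 - 1*(-32)) + (41/21)*78) + 19649) = sqrt(((-35 + 32) + 1066/7) + 19649) = sqrt((-3 + 1066/7) + 19649) = sqrt(1045/7 + 19649) = sqrt(138588/7) = 2*sqrt(242529)/7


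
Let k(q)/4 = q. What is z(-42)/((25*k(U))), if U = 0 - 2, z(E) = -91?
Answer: 91/200 ≈ 0.45500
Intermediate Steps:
U = -2
k(q) = 4*q
z(-42)/((25*k(U))) = -91/(25*(4*(-2))) = -91/(25*(-8)) = -91/(-200) = -91*(-1/200) = 91/200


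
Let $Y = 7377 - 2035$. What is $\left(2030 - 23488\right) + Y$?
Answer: $-16116$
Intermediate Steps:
$Y = 5342$ ($Y = 7377 - 2035 = 5342$)
$\left(2030 - 23488\right) + Y = \left(2030 - 23488\right) + 5342 = -21458 + 5342 = -16116$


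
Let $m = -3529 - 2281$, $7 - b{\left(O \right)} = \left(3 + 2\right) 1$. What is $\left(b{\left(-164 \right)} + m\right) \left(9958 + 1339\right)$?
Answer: $-65612976$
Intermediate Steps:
$b{\left(O \right)} = 2$ ($b{\left(O \right)} = 7 - \left(3 + 2\right) 1 = 7 - 5 \cdot 1 = 7 - 5 = 2$)
$m = -5810$
$\left(b{\left(-164 \right)} + m\right) \left(9958 + 1339\right) = \left(2 - 5810\right) \left(9958 + 1339\right) = \left(-5808\right) 11297 = -65612976$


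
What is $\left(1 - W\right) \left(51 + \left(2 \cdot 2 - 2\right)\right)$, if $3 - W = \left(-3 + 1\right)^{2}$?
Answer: $106$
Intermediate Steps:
$W = -1$ ($W = 3 - \left(-3 + 1\right)^{2} = 3 - \left(-2\right)^{2} = 3 - 4 = -1$)
$\left(1 - W\right) \left(51 + \left(2 \cdot 2 - 2\right)\right) = \left(1 - -1\right) \left(51 + \left(2 \cdot 2 - 2\right)\right) = \left(1 + 1\right) \left(51 + \left(4 - 2\right)\right) = 2 \left(51 + 2\right) = 2 \cdot 53 = 106$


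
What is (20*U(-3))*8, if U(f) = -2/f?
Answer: 320/3 ≈ 106.67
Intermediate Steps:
(20*U(-3))*8 = (20*(-2/(-3)))*8 = (20*(-2*(-1/3)))*8 = (20*(2/3))*8 = (40/3)*8 = 320/3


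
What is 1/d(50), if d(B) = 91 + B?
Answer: 1/141 ≈ 0.0070922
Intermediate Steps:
1/d(50) = 1/(91 + 50) = 1/141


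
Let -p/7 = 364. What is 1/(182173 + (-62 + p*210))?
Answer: -1/352969 ≈ -2.8331e-6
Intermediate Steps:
p = -2548 (p = -7*364 = -2548)
1/(182173 + (-62 + p*210)) = 1/(182173 + (-62 - 2548*210)) = 1/(182173 + (-62 - 535080)) = 1/(182173 - 535142) = 1/(-352969) = -1/352969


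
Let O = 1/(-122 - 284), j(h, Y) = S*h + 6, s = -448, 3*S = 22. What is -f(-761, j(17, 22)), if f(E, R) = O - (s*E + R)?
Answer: 415409459/1218 ≈ 3.4106e+5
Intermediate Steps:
S = 22/3 (S = (1/3)*22 = 22/3 ≈ 7.3333)
j(h, Y) = 6 + 22*h/3 (j(h, Y) = 22*h/3 + 6 = 6 + 22*h/3)
O = -1/406 (O = 1/(-406) = -1/406 ≈ -0.0024631)
f(E, R) = -1/406 - R + 448*E (f(E, R) = -1/406 - (-448*E + R) = -1/406 - (R - 448*E) = -1/406 + (-R + 448*E) = -1/406 - R + 448*E)
-f(-761, j(17, 22)) = -(-1/406 - (6 + (22/3)*17) + 448*(-761)) = -(-1/406 - (6 + 374/3) - 340928) = -(-1/406 - 1*392/3 - 340928) = -(-1/406 - 392/3 - 340928) = -1*(-415409459/1218) = 415409459/1218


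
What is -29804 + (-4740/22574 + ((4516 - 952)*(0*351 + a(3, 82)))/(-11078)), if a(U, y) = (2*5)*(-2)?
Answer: -1862917984922/62518693 ≈ -29798.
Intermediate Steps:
a(U, y) = -20 (a(U, y) = 10*(-2) = -20)
-29804 + (-4740/22574 + ((4516 - 952)*(0*351 + a(3, 82)))/(-11078)) = -29804 + (-4740/22574 + ((4516 - 952)*(0*351 - 20))/(-11078)) = -29804 + (-4740*1/22574 + (3564*(0 - 20))*(-1/11078)) = -29804 + (-2370/11287 + (3564*(-20))*(-1/11078)) = -29804 + (-2370/11287 - 71280*(-1/11078)) = -29804 + (-2370/11287 + 35640/5539) = -29804 + 389141250/62518693 = -1862917984922/62518693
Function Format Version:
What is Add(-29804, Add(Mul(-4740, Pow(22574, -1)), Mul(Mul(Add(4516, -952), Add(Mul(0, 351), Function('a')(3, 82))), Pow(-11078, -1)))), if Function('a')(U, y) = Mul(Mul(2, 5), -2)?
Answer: Rational(-1862917984922, 62518693) ≈ -29798.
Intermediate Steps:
Function('a')(U, y) = -20 (Function('a')(U, y) = Mul(10, -2) = -20)
Add(-29804, Add(Mul(-4740, Pow(22574, -1)), Mul(Mul(Add(4516, -952), Add(Mul(0, 351), Function('a')(3, 82))), Pow(-11078, -1)))) = Add(-29804, Add(Mul(-4740, Pow(22574, -1)), Mul(Mul(Add(4516, -952), Add(Mul(0, 351), -20)), Pow(-11078, -1)))) = Add(-29804, Add(Mul(-4740, Rational(1, 22574)), Mul(Mul(3564, Add(0, -20)), Rational(-1, 11078)))) = Add(-29804, Add(Rational(-2370, 11287), Mul(Mul(3564, -20), Rational(-1, 11078)))) = Add(-29804, Add(Rational(-2370, 11287), Mul(-71280, Rational(-1, 11078)))) = Add(-29804, Add(Rational(-2370, 11287), Rational(35640, 5539))) = Add(-29804, Rational(389141250, 62518693)) = Rational(-1862917984922, 62518693)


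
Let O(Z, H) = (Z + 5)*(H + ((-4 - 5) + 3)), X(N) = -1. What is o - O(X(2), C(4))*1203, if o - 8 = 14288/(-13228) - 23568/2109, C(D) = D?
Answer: 22364184964/2324821 ≈ 9619.8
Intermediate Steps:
O(Z, H) = (-6 + H)*(5 + Z) (O(Z, H) = (5 + Z)*(H + (-9 + 3)) = (5 + Z)*(H - 6) = (5 + Z)*(-6 + H) = (-6 + H)*(5 + Z))
o = -9892340/2324821 (o = 8 + (14288/(-13228) - 23568/2109) = 8 + (14288*(-1/13228) - 23568*1/2109) = 8 + (-3572/3307 - 7856/703) = 8 - 28490908/2324821 = -9892340/2324821 ≈ -4.2551)
o - O(X(2), C(4))*1203 = -9892340/2324821 - (-30 - 6*(-1) + 5*4 + 4*(-1))*1203 = -9892340/2324821 - (-30 + 6 + 20 - 4)*1203 = -9892340/2324821 - (-8)*1203 = -9892340/2324821 - 1*(-9624) = -9892340/2324821 + 9624 = 22364184964/2324821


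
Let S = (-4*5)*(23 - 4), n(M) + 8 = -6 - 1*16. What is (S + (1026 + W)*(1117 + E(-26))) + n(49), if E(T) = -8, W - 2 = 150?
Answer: 1305992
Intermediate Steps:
W = 152 (W = 2 + 150 = 152)
n(M) = -30 (n(M) = -8 + (-6 - 1*16) = -8 + (-6 - 16) = -8 - 22 = -30)
S = -380 (S = -20*19 = -380)
(S + (1026 + W)*(1117 + E(-26))) + n(49) = (-380 + (1026 + 152)*(1117 - 8)) - 30 = (-380 + 1178*1109) - 30 = (-380 + 1306402) - 30 = 1306022 - 30 = 1305992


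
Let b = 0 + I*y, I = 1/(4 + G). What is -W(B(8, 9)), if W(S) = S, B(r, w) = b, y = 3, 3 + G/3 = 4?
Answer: -3/7 ≈ -0.42857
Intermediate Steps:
G = 3 (G = -9 + 3*4 = -9 + 12 = 3)
I = 1/7 (I = 1/(4 + 3) = 1/7 ≈ 0.14286)
b = 3/7 (b = 0 + (1/7)*3 = 0 + 3/7 = 3/7 ≈ 0.42857)
B(r, w) = 3/7
-W(B(8, 9)) = -1*3/7 = -3/7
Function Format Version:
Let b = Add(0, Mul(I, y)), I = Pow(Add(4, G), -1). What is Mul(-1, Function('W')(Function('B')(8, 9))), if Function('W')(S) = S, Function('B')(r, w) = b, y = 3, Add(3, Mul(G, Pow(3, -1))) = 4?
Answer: Rational(-3, 7) ≈ -0.42857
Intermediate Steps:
G = 3 (G = Add(-9, Mul(3, 4)) = Add(-9, 12) = 3)
I = Rational(1, 7) (I = Pow(Add(4, 3), -1) = Pow(7, -1) = Rational(1, 7) ≈ 0.14286)
b = Rational(3, 7) (b = Add(0, Mul(Rational(1, 7), 3)) = Add(0, Rational(3, 7)) = Rational(3, 7) ≈ 0.42857)
Function('B')(r, w) = Rational(3, 7)
Mul(-1, Function('W')(Function('B')(8, 9))) = Mul(-1, Rational(3, 7)) = Rational(-3, 7)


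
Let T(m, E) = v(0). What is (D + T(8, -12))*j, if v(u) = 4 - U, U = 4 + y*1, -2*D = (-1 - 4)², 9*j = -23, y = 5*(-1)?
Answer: 115/6 ≈ 19.167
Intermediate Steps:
y = -5
j = -23/9 (j = (⅑)*(-23) = -23/9 ≈ -2.5556)
D = -25/2 (D = -(-1 - 4)²/2 = -½*(-5)² = -½*25 = -25/2 ≈ -12.500)
U = -1 (U = 4 - 5*1 = 4 - 5 = -1)
v(u) = 5 (v(u) = 4 - 1*(-1) = 4 + 1 = 5)
T(m, E) = 5
(D + T(8, -12))*j = (-25/2 + 5)*(-23/9) = -15/2*(-23/9) = 115/6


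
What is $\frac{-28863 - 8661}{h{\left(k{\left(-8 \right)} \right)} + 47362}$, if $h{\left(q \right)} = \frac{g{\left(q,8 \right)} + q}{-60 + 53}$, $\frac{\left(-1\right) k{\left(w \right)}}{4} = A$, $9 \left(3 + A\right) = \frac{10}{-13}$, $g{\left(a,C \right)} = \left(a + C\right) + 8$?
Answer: $- \frac{2195154}{2770337} \approx -0.79238$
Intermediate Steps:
$g{\left(a,C \right)} = 8 + C + a$ ($g{\left(a,C \right)} = \left(C + a\right) + 8 = 8 + C + a$)
$A = - \frac{361}{117}$ ($A = -3 + \frac{10 \frac{1}{-13}}{9} = -3 + \frac{10 \left(- \frac{1}{13}\right)}{9} = -3 + \frac{1}{9} \left(- \frac{10}{13}\right) = -3 - \frac{10}{117} = - \frac{361}{117} \approx -3.0855$)
$k{\left(w \right)} = \frac{1444}{117}$ ($k{\left(w \right)} = \left(-4\right) \left(- \frac{361}{117}\right) = \frac{1444}{117}$)
$h{\left(q \right)} = - \frac{16}{7} - \frac{2 q}{7}$ ($h{\left(q \right)} = \frac{\left(8 + 8 + q\right) + q}{-60 + 53} = \frac{\left(16 + q\right) + q}{-7} = \left(16 + 2 q\right) \left(- \frac{1}{7}\right) = - \frac{16}{7} - \frac{2 q}{7}$)
$\frac{-28863 - 8661}{h{\left(k{\left(-8 \right)} \right)} + 47362} = \frac{-28863 - 8661}{\left(- \frac{16}{7} - \frac{2888}{819}\right) + 47362} = - \frac{37524}{\left(- \frac{16}{7} - \frac{2888}{819}\right) + 47362} = - \frac{37524}{- \frac{680}{117} + 47362} = - \frac{37524}{\frac{5540674}{117}} = \left(-37524\right) \frac{117}{5540674} = - \frac{2195154}{2770337}$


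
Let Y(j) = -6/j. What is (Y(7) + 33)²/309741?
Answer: 16875/5059103 ≈ 0.0033356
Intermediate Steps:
(Y(7) + 33)²/309741 = (-6/7 + 33)²/309741 = (-6*⅐ + 33)²*(1/309741) = (-6/7 + 33)²*(1/309741) = (225/7)²*(1/309741) = (50625/49)*(1/309741) = 16875/5059103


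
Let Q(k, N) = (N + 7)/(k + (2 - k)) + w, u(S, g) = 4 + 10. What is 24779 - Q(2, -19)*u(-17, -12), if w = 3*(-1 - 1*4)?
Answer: 25073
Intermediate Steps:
w = -15 (w = 3*(-1 - 4) = 3*(-5) = -15)
u(S, g) = 14
Q(k, N) = -23/2 + N/2 (Q(k, N) = (N + 7)/(k + (2 - k)) - 15 = (7 + N)/2 - 15 = (7 + N)*(1/2) - 15 = (7/2 + N/2) - 15 = -23/2 + N/2)
24779 - Q(2, -19)*u(-17, -12) = 24779 - (-23/2 + (1/2)*(-19))*14 = 24779 - (-23/2 - 19/2)*14 = 24779 - (-21)*14 = 24779 - 1*(-294) = 24779 + 294 = 25073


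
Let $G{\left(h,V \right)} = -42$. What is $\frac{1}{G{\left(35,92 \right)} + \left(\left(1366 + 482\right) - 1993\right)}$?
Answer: $- \frac{1}{187} \approx -0.0053476$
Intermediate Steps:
$\frac{1}{G{\left(35,92 \right)} + \left(\left(1366 + 482\right) - 1993\right)} = \frac{1}{-42 + \left(\left(1366 + 482\right) - 1993\right)} = \frac{1}{-42 + \left(1848 - 1993\right)} = \frac{1}{-42 - 145} = \frac{1}{-187} = - \frac{1}{187}$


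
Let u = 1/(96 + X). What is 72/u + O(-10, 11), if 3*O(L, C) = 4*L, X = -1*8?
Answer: 18968/3 ≈ 6322.7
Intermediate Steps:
X = -8
O(L, C) = 4*L/3 (O(L, C) = (4*L)/3 = 4*L/3)
u = 1/88 (u = 1/(96 - 8) = 1/88 ≈ 0.011364)
72/u + O(-10, 11) = 72/(1/88) + (4/3)*(-10) = 72*88 - 40/3 = 6336 - 40/3 = 18968/3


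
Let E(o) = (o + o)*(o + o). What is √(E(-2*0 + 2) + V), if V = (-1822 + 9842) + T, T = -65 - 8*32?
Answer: √7715 ≈ 87.835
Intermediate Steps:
E(o) = 4*o² (E(o) = (2*o)*(2*o) = 4*o²)
T = -321 (T = -65 - 256 = -321)
V = 7699 (V = (-1822 + 9842) - 321 = 8020 - 321 = 7699)
√(E(-2*0 + 2) + V) = √(4*(-2*0 + 2)² + 7699) = √(4*(0 + 2)² + 7699) = √(4*2² + 7699) = √(4*4 + 7699) = √(16 + 7699) = √7715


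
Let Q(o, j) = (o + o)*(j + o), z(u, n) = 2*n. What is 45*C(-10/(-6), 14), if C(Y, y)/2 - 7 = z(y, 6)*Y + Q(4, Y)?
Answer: 6510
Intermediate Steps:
Q(o, j) = 2*o*(j + o) (Q(o, j) = (2*o)*(j + o) = 2*o*(j + o))
C(Y, y) = 78 + 40*Y (C(Y, y) = 14 + 2*((2*6)*Y + 2*4*(Y + 4)) = 14 + 2*(12*Y + 2*4*(4 + Y)) = 14 + 2*(12*Y + (32 + 8*Y)) = 14 + 2*(32 + 20*Y) = 14 + (64 + 40*Y) = 78 + 40*Y)
45*C(-10/(-6), 14) = 45*(78 + 40*(-10/(-6))) = 45*(78 + 40*(-10*(-⅙))) = 45*(78 + 40*(5/3)) = 45*(78 + 200/3) = 45*(434/3) = 6510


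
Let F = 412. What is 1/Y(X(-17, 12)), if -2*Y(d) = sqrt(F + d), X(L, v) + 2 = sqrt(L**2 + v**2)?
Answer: -2/sqrt(410 + sqrt(433)) ≈ -0.096358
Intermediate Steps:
X(L, v) = -2 + sqrt(L**2 + v**2)
Y(d) = -sqrt(412 + d)/2
1/Y(X(-17, 12)) = 1/(-sqrt(412 + (-2 + sqrt((-17)**2 + 12**2)))/2) = 1/(-sqrt(412 + (-2 + sqrt(289 + 144)))/2) = 1/(-sqrt(412 + (-2 + sqrt(433)))/2) = 1/(-sqrt(410 + sqrt(433))/2) = -2/sqrt(410 + sqrt(433))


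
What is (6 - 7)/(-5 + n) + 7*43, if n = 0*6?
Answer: 1506/5 ≈ 301.20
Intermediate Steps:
n = 0
(6 - 7)/(-5 + n) + 7*43 = (6 - 7)/(-5 + 0) + 7*43 = -1/(-5) + 301 = -1*(-1/5) + 301 = 1/5 + 301 = 1506/5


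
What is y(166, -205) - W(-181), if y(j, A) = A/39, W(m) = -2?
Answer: -127/39 ≈ -3.2564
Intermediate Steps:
y(j, A) = A/39 (y(j, A) = A*(1/39) = A/39)
y(166, -205) - W(-181) = (1/39)*(-205) - 1*(-2) = -205/39 + 2 = -127/39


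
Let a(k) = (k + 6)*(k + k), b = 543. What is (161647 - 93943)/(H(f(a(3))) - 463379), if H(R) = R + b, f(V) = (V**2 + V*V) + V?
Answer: -2604/17575 ≈ -0.14816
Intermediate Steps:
a(k) = 2*k*(6 + k) (a(k) = (6 + k)*(2*k) = 2*k*(6 + k))
f(V) = V + 2*V**2 (f(V) = (V**2 + V**2) + V = 2*V**2 + V = V + 2*V**2)
H(R) = 543 + R (H(R) = R + 543 = 543 + R)
(161647 - 93943)/(H(f(a(3))) - 463379) = (161647 - 93943)/((543 + (2*3*(6 + 3))*(1 + 2*(2*3*(6 + 3)))) - 463379) = 67704/((543 + (2*3*9)*(1 + 2*(2*3*9))) - 463379) = 67704/((543 + 54*(1 + 2*54)) - 463379) = 67704/((543 + 54*(1 + 108)) - 463379) = 67704/((543 + 54*109) - 463379) = 67704/((543 + 5886) - 463379) = 67704/(6429 - 463379) = 67704/(-456950) = 67704*(-1/456950) = -2604/17575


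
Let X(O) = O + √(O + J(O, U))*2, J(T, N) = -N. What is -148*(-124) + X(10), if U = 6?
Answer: 18366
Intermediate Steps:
X(O) = O + 2*√(-6 + O) (X(O) = O + √(O - 1*6)*2 = O + √(O - 6)*2 = O + √(-6 + O)*2 = O + 2*√(-6 + O))
-148*(-124) + X(10) = -148*(-124) + (10 + 2*√(-6 + 10)) = 18352 + (10 + 2*√4) = 18352 + (10 + 2*2) = 18352 + (10 + 4) = 18352 + 14 = 18366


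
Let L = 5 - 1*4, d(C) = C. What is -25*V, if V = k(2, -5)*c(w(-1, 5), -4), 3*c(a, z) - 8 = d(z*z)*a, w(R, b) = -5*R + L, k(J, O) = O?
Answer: 13000/3 ≈ 4333.3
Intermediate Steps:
L = 1 (L = 5 - 4 = 1)
w(R, b) = 1 - 5*R (w(R, b) = -5*R + 1 = 1 - 5*R)
c(a, z) = 8/3 + a*z²/3 (c(a, z) = 8/3 + ((z*z)*a)/3 = 8/3 + (z²*a)/3 = 8/3 + (a*z²)/3 = 8/3 + a*z²/3)
V = -520/3 (V = -5*(8/3 + (⅓)*(1 - 5*(-1))*(-4)²) = -5*(8/3 + (⅓)*(1 + 5)*16) = -5*(8/3 + (⅓)*6*16) = -5*(8/3 + 32) = -5*104/3 = -520/3 ≈ -173.33)
-25*V = -25*(-520/3) = 13000/3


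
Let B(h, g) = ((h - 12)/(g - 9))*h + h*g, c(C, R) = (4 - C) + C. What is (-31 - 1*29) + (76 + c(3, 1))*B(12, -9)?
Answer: -8700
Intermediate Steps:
c(C, R) = 4
B(h, g) = g*h + h*(-12 + h)/(-9 + g) (B(h, g) = ((-12 + h)/(-9 + g))*h + g*h = h*(-12 + h)/(-9 + g) + g*h = g*h + h*(-12 + h)/(-9 + g))
(-31 - 1*29) + (76 + c(3, 1))*B(12, -9) = (-31 - 1*29) + (76 + 4)*(12*(-12 + 12 + (-9)² - 9*(-9))/(-9 - 9)) = (-31 - 29) + 80*(12*(-12 + 12 + 81 + 81)/(-18)) = -60 + 80*(12*(-1/18)*162) = -60 + 80*(-108) = -60 - 8640 = -8700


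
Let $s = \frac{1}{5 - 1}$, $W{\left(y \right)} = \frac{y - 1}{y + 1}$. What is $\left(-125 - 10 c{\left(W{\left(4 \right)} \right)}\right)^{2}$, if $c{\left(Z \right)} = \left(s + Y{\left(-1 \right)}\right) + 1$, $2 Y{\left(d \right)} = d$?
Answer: $\frac{70225}{4} \approx 17556.0$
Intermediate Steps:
$Y{\left(d \right)} = \frac{d}{2}$
$W{\left(y \right)} = \frac{-1 + y}{1 + y}$
$s = \frac{1}{4} \approx 0.25$
$c{\left(Z \right)} = \frac{3}{4}$ ($c{\left(Z \right)} = \left(\frac{1}{4} + \frac{1}{2} \left(-1\right)\right) + 1 = \left(\frac{1}{4} - \frac{1}{2}\right) + 1 = - \frac{1}{4} + 1 = \frac{3}{4}$)
$\left(-125 - 10 c{\left(W{\left(4 \right)} \right)}\right)^{2} = \left(-125 - \frac{15}{2}\right)^{2} = \left(- \frac{265}{2}\right)^{2} = \frac{70225}{4}$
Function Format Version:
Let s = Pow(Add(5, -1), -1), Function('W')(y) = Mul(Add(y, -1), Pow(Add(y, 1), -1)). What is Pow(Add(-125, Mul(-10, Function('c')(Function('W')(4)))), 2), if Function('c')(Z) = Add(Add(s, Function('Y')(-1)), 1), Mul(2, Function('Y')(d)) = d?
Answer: Rational(70225, 4) ≈ 17556.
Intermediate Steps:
Function('Y')(d) = Mul(Rational(1, 2), d)
Function('W')(y) = Mul(Pow(Add(1, y), -1), Add(-1, y)) (Function('W')(y) = Mul(Add(-1, y), Pow(Add(1, y), -1)) = Mul(Pow(Add(1, y), -1), Add(-1, y)))
s = Rational(1, 4) (s = Pow(4, -1) = Rational(1, 4) ≈ 0.25000)
Function('c')(Z) = Rational(3, 4) (Function('c')(Z) = Add(Add(Rational(1, 4), Mul(Rational(1, 2), -1)), 1) = Add(Add(Rational(1, 4), Rational(-1, 2)), 1) = Add(Rational(-1, 4), 1) = Rational(3, 4))
Pow(Add(-125, Mul(-10, Function('c')(Function('W')(4)))), 2) = Pow(Add(-125, Mul(-10, Rational(3, 4))), 2) = Pow(Add(-125, Rational(-15, 2)), 2) = Pow(Rational(-265, 2), 2) = Rational(70225, 4)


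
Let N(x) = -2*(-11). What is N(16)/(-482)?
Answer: -11/241 ≈ -0.045643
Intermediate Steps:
N(x) = 22
N(16)/(-482) = 22/(-482) = 22*(-1/482) = -11/241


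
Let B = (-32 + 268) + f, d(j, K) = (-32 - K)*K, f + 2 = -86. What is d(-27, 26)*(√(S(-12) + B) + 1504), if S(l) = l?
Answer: -2268032 - 3016*√34 ≈ -2.2856e+6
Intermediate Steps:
f = -88 (f = -2 - 86 = -88)
d(j, K) = K*(-32 - K)
B = 148 (B = (-32 + 268) - 88 = 236 - 88 = 148)
d(-27, 26)*(√(S(-12) + B) + 1504) = (-1*26*(32 + 26))*(√(-12 + 148) + 1504) = (-1*26*58)*(√136 + 1504) = -1508*(2*√34 + 1504) = -1508*(1504 + 2*√34) = -2268032 - 3016*√34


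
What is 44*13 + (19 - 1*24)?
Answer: 567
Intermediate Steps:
44*13 + (19 - 1*24) = 572 + (19 - 24) = 572 - 5 = 567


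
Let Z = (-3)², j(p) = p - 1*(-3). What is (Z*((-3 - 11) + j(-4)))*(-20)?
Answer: 2700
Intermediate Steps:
j(p) = 3 + p (j(p) = p + 3 = 3 + p)
Z = 9
(Z*((-3 - 11) + j(-4)))*(-20) = (9*((-3 - 11) + (3 - 4)))*(-20) = (9*(-14 - 1))*(-20) = (9*(-15))*(-20) = -135*(-20) = 2700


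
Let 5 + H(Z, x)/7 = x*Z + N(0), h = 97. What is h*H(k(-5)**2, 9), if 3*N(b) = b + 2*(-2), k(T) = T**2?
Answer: 11445224/3 ≈ 3.8151e+6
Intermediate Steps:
N(b) = -4/3 + b/3 (N(b) = (b + 2*(-2))/3 = (b - 4)/3 = (-4 + b)/3 = -4/3 + b/3)
H(Z, x) = -133/3 + 7*Z*x (H(Z, x) = -35 + 7*(x*Z + (-4/3 + (1/3)*0)) = -35 + 7*(Z*x + (-4/3 + 0)) = -35 + 7*(Z*x - 4/3) = -35 + 7*(-4/3 + Z*x) = -35 + (-28/3 + 7*Z*x) = -133/3 + 7*Z*x)
h*H(k(-5)**2, 9) = 97*(-133/3 + 7*((-5)**2)**2*9) = 97*(-133/3 + 7*25**2*9) = 97*(-133/3 + 7*625*9) = 97*(-133/3 + 39375) = 97*(117992/3) = 11445224/3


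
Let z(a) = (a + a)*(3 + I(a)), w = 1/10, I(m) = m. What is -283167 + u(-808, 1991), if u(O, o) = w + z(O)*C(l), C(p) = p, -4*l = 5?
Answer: -19092669/10 ≈ -1.9093e+6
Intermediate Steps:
l = -5/4 (l = -1/4*5 = -5/4 ≈ -1.2500)
w = 1/10 ≈ 0.10000
z(a) = 2*a*(3 + a) (z(a) = (a + a)*(3 + a) = (2*a)*(3 + a) = 2*a*(3 + a))
u(O, o) = 1/10 - 5*O*(3 + O)/2 (u(O, o) = 1/10 + (2*O*(3 + O))*(-5/4) = 1/10 - 5*O*(3 + O)/2)
-283167 + u(-808, 1991) = -283167 + (1/10 - 5/2*(-808)*(3 - 808)) = -283167 + (1/10 - 5/2*(-808)*(-805)) = -283167 + (1/10 - 1626100) = -283167 - 16260999/10 = -19092669/10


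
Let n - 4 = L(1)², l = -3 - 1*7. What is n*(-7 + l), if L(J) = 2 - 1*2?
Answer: -68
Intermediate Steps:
L(J) = 0 (L(J) = 2 - 2 = 0)
l = -10 (l = -3 - 7 = -10)
n = 4 (n = 4 + 0² = 4 + 0 = 4)
n*(-7 + l) = 4*(-7 - 10) = 4*(-17) = -68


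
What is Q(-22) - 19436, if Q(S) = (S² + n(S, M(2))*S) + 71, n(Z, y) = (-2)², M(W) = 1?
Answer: -18969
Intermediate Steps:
n(Z, y) = 4
Q(S) = 71 + S² + 4*S (Q(S) = (S² + 4*S) + 71 = 71 + S² + 4*S)
Q(-22) - 19436 = (71 + (-22)² + 4*(-22)) - 19436 = (71 + 484 - 88) - 19436 = 467 - 19436 = -18969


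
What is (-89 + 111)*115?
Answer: 2530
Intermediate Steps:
(-89 + 111)*115 = 22*115 = 2530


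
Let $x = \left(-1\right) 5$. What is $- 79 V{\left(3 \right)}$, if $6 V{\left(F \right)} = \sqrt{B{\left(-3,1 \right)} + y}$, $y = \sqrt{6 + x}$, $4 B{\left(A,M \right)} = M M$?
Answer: $- \frac{79 \sqrt{5}}{12} \approx -14.721$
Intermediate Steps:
$x = -5$
$B{\left(A,M \right)} = \frac{M^{2}}{4}$ ($B{\left(A,M \right)} = \frac{M M}{4} = \frac{M^{2}}{4}$)
$y = 1$ ($y = \sqrt{6 - 5} = \sqrt{1} = 1$)
$V{\left(F \right)} = \frac{\sqrt{5}}{12}$ ($V{\left(F \right)} = \frac{\sqrt{\frac{1^{2}}{4} + 1}}{6} = \frac{\sqrt{\frac{1}{4} \cdot 1 + 1}}{6} = \frac{\sqrt{\frac{1}{4} + 1}}{6} = \frac{\sqrt{\frac{5}{4}}}{6} = \frac{\frac{1}{2} \sqrt{5}}{6} = \frac{\sqrt{5}}{12}$)
$- 79 V{\left(3 \right)} = - 79 \frac{\sqrt{5}}{12} = - \frac{79 \sqrt{5}}{12}$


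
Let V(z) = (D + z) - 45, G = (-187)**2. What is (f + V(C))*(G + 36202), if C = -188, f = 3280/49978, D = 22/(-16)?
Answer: -3333738959605/199912 ≈ -1.6676e+7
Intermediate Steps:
D = -11/8 (D = 22*(-1/16) = -11/8 ≈ -1.3750)
f = 1640/24989 (f = 3280*(1/49978) = 1640/24989 ≈ 0.065629)
G = 34969
V(z) = -371/8 + z (V(z) = (-11/8 + z) - 45 = -371/8 + z)
(f + V(C))*(G + 36202) = (1640/24989 + (-371/8 - 188))*(34969 + 36202) = (1640/24989 - 1875/8)*71171 = -46841255/199912*71171 = -3333738959605/199912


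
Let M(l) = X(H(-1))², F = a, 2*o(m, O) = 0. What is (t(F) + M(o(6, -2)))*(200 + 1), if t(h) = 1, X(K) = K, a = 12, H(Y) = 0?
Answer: 201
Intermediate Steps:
o(m, O) = 0 (o(m, O) = (½)*0 = 0)
F = 12
M(l) = 0 (M(l) = 0² = 0)
(t(F) + M(o(6, -2)))*(200 + 1) = (1 + 0)*(200 + 1) = 1*201 = 201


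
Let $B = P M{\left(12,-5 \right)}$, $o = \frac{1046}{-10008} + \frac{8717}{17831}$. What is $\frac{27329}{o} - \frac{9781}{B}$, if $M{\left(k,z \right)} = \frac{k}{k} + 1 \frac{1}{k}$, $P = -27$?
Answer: $\frac{286642274838352}{4012427835} \approx 71439.0$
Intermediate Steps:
$o = \frac{34294255}{89226324}$ ($o = 1046 \left(- \frac{1}{10008}\right) + 8717 \cdot \frac{1}{17831} = - \frac{523}{5004} + \frac{8717}{17831} = \frac{34294255}{89226324} \approx 0.38435$)
$M{\left(k,z \right)} = 1 + \frac{1}{k}$
$B = - \frac{117}{4}$ ($B = - 27 \frac{1 + 12}{12} = - 27 \cdot \frac{1}{12} \cdot 13 = \left(-27\right) \frac{13}{12} = - \frac{117}{4} \approx -29.25$)
$\frac{27329}{o} - \frac{9781}{B} = \frac{27329}{\frac{34294255}{89226324}} - \frac{9781}{- \frac{117}{4}} = 27329 \cdot \frac{89226324}{34294255} - - \frac{39124}{117} = \frac{2438466208596}{34294255} + \frac{39124}{117} = \frac{286642274838352}{4012427835}$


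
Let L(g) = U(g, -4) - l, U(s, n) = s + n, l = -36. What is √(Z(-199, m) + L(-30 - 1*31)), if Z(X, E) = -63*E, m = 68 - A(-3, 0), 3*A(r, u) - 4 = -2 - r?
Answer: 4*I*√263 ≈ 64.869*I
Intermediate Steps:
A(r, u) = ⅔ - r/3 (A(r, u) = 4/3 + (-2 - r)/3 = 4/3 + (-⅔ - r/3) = ⅔ - r/3)
U(s, n) = n + s
m = 199/3 (m = 68 - (⅔ - ⅓*(-3)) = 68 - (⅔ + 1) = 68 - 1*5/3 = 68 - 5/3 = 199/3 ≈ 66.333)
L(g) = 32 + g (L(g) = (-4 + g) - 1*(-36) = (-4 + g) + 36 = 32 + g)
√(Z(-199, m) + L(-30 - 1*31)) = √(-63*199/3 + (32 + (-30 - 1*31))) = √(-4179 + (32 + (-30 - 31))) = √(-4179 + (32 - 61)) = √(-4179 - 29) = √(-4208) = 4*I*√263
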